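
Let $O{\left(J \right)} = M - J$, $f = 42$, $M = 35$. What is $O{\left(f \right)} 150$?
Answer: $-1050$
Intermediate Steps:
$O{\left(J \right)} = 35 - J$
$O{\left(f \right)} 150 = \left(35 - 42\right) 150 = \left(-7\right) 150 = -1050$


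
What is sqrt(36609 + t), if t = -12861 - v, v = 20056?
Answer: 2*sqrt(923) ≈ 60.762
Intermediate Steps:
t = -32917 (t = -12861 - 1*20056 = -12861 - 20056 = -32917)
sqrt(36609 + t) = sqrt(36609 - 32917) = sqrt(3692) = 2*sqrt(923)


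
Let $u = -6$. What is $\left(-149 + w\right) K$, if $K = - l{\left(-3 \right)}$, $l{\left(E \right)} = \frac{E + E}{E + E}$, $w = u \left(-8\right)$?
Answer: $101$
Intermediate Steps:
$w = 48$ ($w = \left(-6\right) \left(-8\right) = 48$)
$l{\left(E \right)} = 1$ ($l{\left(E \right)} = \frac{2 E}{2 E} = 2 E \frac{1}{2 E} = 1$)
$K = -1$ ($K = \left(-1\right) 1 = -1$)
$\left(-149 + w\right) K = \left(-149 + 48\right) \left(-1\right) = \left(-101\right) \left(-1\right) = 101$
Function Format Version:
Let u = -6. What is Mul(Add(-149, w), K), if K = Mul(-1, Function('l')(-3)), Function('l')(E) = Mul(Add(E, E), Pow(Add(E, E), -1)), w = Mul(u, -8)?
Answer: 101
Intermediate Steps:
w = 48 (w = Mul(-6, -8) = 48)
Function('l')(E) = 1 (Function('l')(E) = Mul(Mul(2, E), Pow(Mul(2, E), -1)) = Mul(Mul(2, E), Mul(Rational(1, 2), Pow(E, -1))) = 1)
K = -1 (K = Mul(-1, 1) = -1)
Mul(Add(-149, w), K) = Mul(Add(-149, 48), -1) = Mul(-101, -1) = 101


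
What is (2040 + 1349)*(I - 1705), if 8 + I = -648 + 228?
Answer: -7228737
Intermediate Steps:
I = -428 (I = -8 + (-648 + 228) = -8 - 420 = -428)
(2040 + 1349)*(I - 1705) = (2040 + 1349)*(-428 - 1705) = 3389*(-2133) = -7228737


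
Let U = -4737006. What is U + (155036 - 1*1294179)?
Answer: -5876149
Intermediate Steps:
U + (155036 - 1*1294179) = -4737006 + (155036 - 1*1294179) = -4737006 + (155036 - 1294179) = -4737006 - 1139143 = -5876149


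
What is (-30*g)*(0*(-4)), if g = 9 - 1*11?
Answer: 0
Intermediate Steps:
g = -2 (g = 9 - 11 = -2)
(-30*g)*(0*(-4)) = (-30*(-2))*(0*(-4)) = 60*0 = 0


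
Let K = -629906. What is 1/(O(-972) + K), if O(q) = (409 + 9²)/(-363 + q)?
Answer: -267/168185000 ≈ -1.5875e-6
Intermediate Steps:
O(q) = 490/(-363 + q) (O(q) = (409 + 81)/(-363 + q) = 490/(-363 + q))
1/(O(-972) + K) = 1/(490/(-363 - 972) - 629906) = 1/(490/(-1335) - 629906) = 1/(490*(-1/1335) - 629906) = 1/(-98/267 - 629906) = 1/(-168185000/267) = -267/168185000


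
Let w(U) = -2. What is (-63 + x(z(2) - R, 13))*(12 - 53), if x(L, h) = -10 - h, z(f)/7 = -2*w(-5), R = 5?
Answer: 3526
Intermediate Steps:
z(f) = 28 (z(f) = 7*(-2*(-2)) = 7*4 = 28)
(-63 + x(z(2) - R, 13))*(12 - 53) = (-63 + (-10 - 1*13))*(12 - 53) = (-63 + (-10 - 13))*(-41) = (-63 - 23)*(-41) = -86*(-41) = 3526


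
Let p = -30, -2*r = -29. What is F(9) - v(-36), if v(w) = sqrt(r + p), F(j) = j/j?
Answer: 1 - I*sqrt(62)/2 ≈ 1.0 - 3.937*I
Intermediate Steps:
r = 29/2 (r = -1/2*(-29) = 29/2 ≈ 14.500)
F(j) = 1
v(w) = I*sqrt(62)/2 (v(w) = sqrt(29/2 - 30) = sqrt(-31/2) = I*sqrt(62)/2)
F(9) - v(-36) = 1 - I*sqrt(62)/2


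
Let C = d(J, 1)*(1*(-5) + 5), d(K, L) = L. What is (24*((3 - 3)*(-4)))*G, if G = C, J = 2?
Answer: 0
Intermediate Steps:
C = 0 (C = 1*(1*(-5) + 5) = 1*(-5 + 5) = 1*0 = 0)
G = 0
(24*((3 - 3)*(-4)))*G = (24*((3 - 3)*(-4)))*0 = (24*(0*(-4)))*0 = (24*0)*0 = 0*0 = 0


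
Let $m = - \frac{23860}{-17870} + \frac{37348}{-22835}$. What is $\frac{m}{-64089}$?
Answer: $\frac{4085522}{871741675635} \approx 4.6866 \cdot 10^{-6}$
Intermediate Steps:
$m = - \frac{12256566}{40806145}$ ($m = \left(-23860\right) \left(- \frac{1}{17870}\right) + 37348 \left(- \frac{1}{22835}\right) = \frac{2386}{1787} - \frac{37348}{22835} = - \frac{12256566}{40806145} \approx -0.30036$)
$\frac{m}{-64089} = - \frac{12256566}{40806145 \left(-64089\right)} = \left(- \frac{12256566}{40806145}\right) \left(- \frac{1}{64089}\right) = \frac{4085522}{871741675635}$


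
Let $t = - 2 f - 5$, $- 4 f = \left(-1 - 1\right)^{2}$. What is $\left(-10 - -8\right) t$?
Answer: $6$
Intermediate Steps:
$f = -1$ ($f = - \frac{\left(-1 - 1\right)^{2}}{4} = - \frac{\left(-2\right)^{2}}{4} = \left(- \frac{1}{4}\right) 4 = -1$)
$t = -3$ ($t = \left(-2\right) \left(-1\right) - 5 = 2 - 5 = -3$)
$\left(-10 - -8\right) t = \left(-10 - -8\right) \left(-3\right) = \left(-10 + 8\right) \left(-3\right) = \left(-2\right) \left(-3\right) = 6$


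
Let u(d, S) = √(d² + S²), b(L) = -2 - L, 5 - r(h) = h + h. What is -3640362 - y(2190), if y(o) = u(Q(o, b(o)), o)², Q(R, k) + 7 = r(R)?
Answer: -27638386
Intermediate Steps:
r(h) = 5 - 2*h (r(h) = 5 - (h + h) = 5 - 2*h)
Q(R, k) = -2 - 2*R (Q(R, k) = -7 + (5 - 2*R) = -2 - 2*R)
u(d, S) = √(S² + d²)
y(o) = o² + (-2 - 2*o)² (y(o) = (√(o² + (-2 - 2*o)²))² = o² + (-2 - 2*o)²)
-3640362 - y(2190) = -3640362 - (2190² + 4*(1 + 2190)²) = -3640362 - (4796100 + 4*2191²) = -3640362 - (4796100 + 4*4800481) = -3640362 - (4796100 + 19201924) = -3640362 - 1*23998024 = -3640362 - 23998024 = -27638386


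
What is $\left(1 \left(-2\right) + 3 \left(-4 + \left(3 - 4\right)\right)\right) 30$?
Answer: $-510$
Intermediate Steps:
$\left(1 \left(-2\right) + 3 \left(-4 + \left(3 - 4\right)\right)\right) 30 = \left(-2 + 3 \left(-4 - 1\right)\right) 30 = \left(-2 + 3 \left(-5\right)\right) 30 = \left(-2 - 15\right) 30 = \left(-17\right) 30 = -510$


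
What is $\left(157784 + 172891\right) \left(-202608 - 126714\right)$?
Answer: $-108898552350$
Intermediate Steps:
$\left(157784 + 172891\right) \left(-202608 - 126714\right) = 330675 \left(-329322\right) = -108898552350$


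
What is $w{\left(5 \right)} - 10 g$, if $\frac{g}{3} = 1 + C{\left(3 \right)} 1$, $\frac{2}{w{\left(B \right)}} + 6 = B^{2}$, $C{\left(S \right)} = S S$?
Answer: $- \frac{5698}{19} \approx -299.89$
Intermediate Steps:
$C{\left(S \right)} = S^{2}$
$w{\left(B \right)} = \frac{2}{-6 + B^{2}}$
$g = 30$ ($g = 3 \left(1 + 3^{2} \cdot 1\right) = 3 \left(1 + 9 \cdot 1\right) = 3 \left(1 + 9\right) = 3 \cdot 10 = 30$)
$w{\left(5 \right)} - 10 g = \frac{2}{-6 + 5^{2}} - 300 = \frac{2}{-6 + 25} - 300 = \frac{2}{19} - 300 = - \frac{5698}{19}$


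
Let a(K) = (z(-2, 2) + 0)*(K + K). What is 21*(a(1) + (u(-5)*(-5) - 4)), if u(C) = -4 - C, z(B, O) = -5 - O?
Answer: -483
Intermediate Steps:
a(K) = -14*K (a(K) = ((-5 - 1*2) + 0)*(K + K) = ((-5 - 2) + 0)*(2*K) = (-7 + 0)*(2*K) = -14*K)
21*(a(1) + (u(-5)*(-5) - 4)) = 21*(-14*1 + ((-4 - 1*(-5))*(-5) - 4)) = 21*(-14 + ((-4 + 5)*(-5) - 4)) = 21*(-14 + (1*(-5) - 4)) = 21*(-14 + (-5 - 4)) = 21*(-14 - 9) = 21*(-23) = -483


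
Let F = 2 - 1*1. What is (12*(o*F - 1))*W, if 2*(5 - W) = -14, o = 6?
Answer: 720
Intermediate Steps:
W = 12 (W = 5 - ½*(-14) = 5 + 7 = 12)
F = 1 (F = 2 - 1 = 1)
(12*(o*F - 1))*W = (12*(6*1 - 1))*12 = (12*(6 - 1))*12 = (12*5)*12 = 60*12 = 720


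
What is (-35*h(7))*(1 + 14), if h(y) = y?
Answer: -3675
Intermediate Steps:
(-35*h(7))*(1 + 14) = (-35*7)*(1 + 14) = -245*15 = -3675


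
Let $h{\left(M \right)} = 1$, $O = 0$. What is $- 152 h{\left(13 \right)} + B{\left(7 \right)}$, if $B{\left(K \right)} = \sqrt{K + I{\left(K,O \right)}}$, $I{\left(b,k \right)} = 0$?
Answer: $-152 + \sqrt{7} \approx -149.35$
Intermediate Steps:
$B{\left(K \right)} = \sqrt{K}$ ($B{\left(K \right)} = \sqrt{K + 0} = \sqrt{K}$)
$- 152 h{\left(13 \right)} + B{\left(7 \right)} = \left(-152\right) 1 + \sqrt{7} = -152 + \sqrt{7}$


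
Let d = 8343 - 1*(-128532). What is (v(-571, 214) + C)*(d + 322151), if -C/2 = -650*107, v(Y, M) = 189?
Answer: 63937272514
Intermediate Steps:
C = 139100 (C = -(-1300)*107 = -2*(-69550) = 139100)
d = 136875 (d = 8343 + 128532 = 136875)
(v(-571, 214) + C)*(d + 322151) = (189 + 139100)*(136875 + 322151) = 139289*459026 = 63937272514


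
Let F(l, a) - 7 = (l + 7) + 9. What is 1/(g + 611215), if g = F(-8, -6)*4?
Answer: 1/611275 ≈ 1.6359e-6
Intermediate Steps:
F(l, a) = 23 + l (F(l, a) = 7 + ((l + 7) + 9) = 7 + ((7 + l) + 9) = 7 + (16 + l) = 23 + l)
g = 60 (g = (23 - 8)*4 = 15*4 = 60)
1/(g + 611215) = 1/(60 + 611215) = 1/611275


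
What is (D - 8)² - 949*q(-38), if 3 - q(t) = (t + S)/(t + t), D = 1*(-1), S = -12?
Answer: -81383/38 ≈ -2141.7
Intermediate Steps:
D = -1
q(t) = 3 - (-12 + t)/(2*t) (q(t) = 3 - (t - 12)/(t + t) = 3 - (-12 + t)/(2*t))
(D - 8)² - 949*q(-38) = (-1 - 8)² - 949*(5/2 + 6/(-38)) = (-9)² - 949*(5/2 + 6*(-1/38)) = 81 - 949*(5/2 - 3/19) = 81 - 949*89/38 = 81 - 84461/38 = -81383/38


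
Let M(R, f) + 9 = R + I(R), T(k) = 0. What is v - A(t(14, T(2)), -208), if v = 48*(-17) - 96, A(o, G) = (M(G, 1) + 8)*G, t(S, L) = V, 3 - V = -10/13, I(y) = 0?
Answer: -44384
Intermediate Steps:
M(R, f) = -9 + R (M(R, f) = -9 + (R + 0) = -9 + R)
V = 49/13 (V = 3 - (-10)/13 = 3 - 1*(-10/13) = 3 + 10/13 = 49/13 ≈ 3.7692)
t(S, L) = 49/13
A(o, G) = G*(-1 + G) (A(o, G) = ((-9 + G) + 8)*G = (-1 + G)*G = G*(-1 + G))
v = -912 (v = -816 - 96 = -912)
v - A(t(14, T(2)), -208) = -912 - (-208)*(-1 - 208) = -912 - (-208)*(-209) = -912 - 1*43472 = -912 - 43472 = -44384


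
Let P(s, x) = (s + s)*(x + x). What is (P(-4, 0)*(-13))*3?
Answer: 0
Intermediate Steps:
P(s, x) = 4*s*x (P(s, x) = (2*s)*(2*x) = 4*s*x)
(P(-4, 0)*(-13))*3 = ((4*(-4)*0)*(-13))*3 = (0*(-13))*3 = 0*3 = 0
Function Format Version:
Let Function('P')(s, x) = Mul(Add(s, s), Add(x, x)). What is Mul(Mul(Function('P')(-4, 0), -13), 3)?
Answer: 0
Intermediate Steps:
Function('P')(s, x) = Mul(4, s, x) (Function('P')(s, x) = Mul(Mul(2, s), Mul(2, x)) = Mul(4, s, x))
Mul(Mul(Function('P')(-4, 0), -13), 3) = Mul(Mul(Mul(4, -4, 0), -13), 3) = Mul(Mul(0, -13), 3) = Mul(0, 3) = 0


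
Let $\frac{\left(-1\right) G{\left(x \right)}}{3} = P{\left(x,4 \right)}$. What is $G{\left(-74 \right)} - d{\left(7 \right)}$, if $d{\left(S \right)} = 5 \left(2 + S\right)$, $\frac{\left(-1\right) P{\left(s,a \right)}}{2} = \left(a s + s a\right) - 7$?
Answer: $-3639$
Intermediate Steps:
$P{\left(s,a \right)} = 14 - 4 a s$ ($P{\left(s,a \right)} = - 2 \left(\left(a s + s a\right) - 7\right) = - 2 \left(\left(a s + a s\right) - 7\right) = - 2 \left(2 a s - 7\right) = - 2 \left(-7 + 2 a s\right) = 14 - 4 a s$)
$d{\left(S \right)} = 10 + 5 S$
$G{\left(x \right)} = -42 + 48 x$ ($G{\left(x \right)} = - 3 \left(14 - 16 x\right) = -42 + 48 x$)
$G{\left(-74 \right)} - d{\left(7 \right)} = \left(-42 + 48 \left(-74\right)\right) - \left(10 + 5 \cdot 7\right) = \left(-42 - 3552\right) - \left(10 + 35\right) = -3594 - 45 = -3639$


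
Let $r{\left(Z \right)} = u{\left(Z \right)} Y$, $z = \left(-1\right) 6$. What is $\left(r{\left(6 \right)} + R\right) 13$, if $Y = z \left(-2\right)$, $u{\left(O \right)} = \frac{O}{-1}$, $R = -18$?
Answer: $-1170$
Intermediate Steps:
$u{\left(O \right)} = - O$ ($u{\left(O \right)} = O \left(-1\right) = - O$)
$z = -6$
$Y = 12$ ($Y = \left(-6\right) \left(-2\right) = 12$)
$r{\left(Z \right)} = - 12 Z$ ($r{\left(Z \right)} = - Z 12 = - 12 Z$)
$\left(r{\left(6 \right)} + R\right) 13 = \left(\left(-12\right) 6 - 18\right) 13 = \left(-72 - 18\right) 13 = \left(-90\right) 13 = -1170$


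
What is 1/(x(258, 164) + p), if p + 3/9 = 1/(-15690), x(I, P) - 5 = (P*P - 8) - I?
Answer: 15690/417897919 ≈ 3.7545e-5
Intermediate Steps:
x(I, P) = -3 + P**2 - I (x(I, P) = 5 + ((P*P - 8) - I) = 5 + ((P**2 - 8) - I) = 5 + ((-8 + P**2) - I) = 5 + (-8 + P**2 - I) = -3 + P**2 - I)
p = -5231/15690 (p = -1/3 + 1/(-15690) = -1/3 - 1/15690 = -5231/15690 ≈ -0.33340)
1/(x(258, 164) + p) = 1/((-3 + 164**2 - 1*258) - 5231/15690) = 1/((-3 + 26896 - 258) - 5231/15690) = 1/(26635 - 5231/15690) = 1/(417897919/15690) = 15690/417897919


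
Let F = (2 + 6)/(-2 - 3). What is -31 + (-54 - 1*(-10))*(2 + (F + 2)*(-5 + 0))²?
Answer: -31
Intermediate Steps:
F = -8/5 (F = 8/(-5) = 8*(-⅕) = -8/5 ≈ -1.6000)
-31 + (-54 - 1*(-10))*(2 + (F + 2)*(-5 + 0))² = -31 + (-54 - 1*(-10))*(2 + (-8/5 + 2)*(-5 + 0))² = -31 + (-54 + 10)*(2 + (⅖)*(-5))² = -31 - 44*(2 - 2)² = -31 - 44*0² = -31 - 44*0 = -31 + 0 = -31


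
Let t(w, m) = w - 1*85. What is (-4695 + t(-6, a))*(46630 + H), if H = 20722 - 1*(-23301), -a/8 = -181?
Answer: -433865258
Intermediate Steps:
a = 1448 (a = -8*(-181) = 1448)
t(w, m) = -85 + w (t(w, m) = w - 85 = -85 + w)
H = 44023 (H = 20722 + 23301 = 44023)
(-4695 + t(-6, a))*(46630 + H) = (-4695 + (-85 - 6))*(46630 + 44023) = (-4695 - 91)*90653 = -4786*90653 = -433865258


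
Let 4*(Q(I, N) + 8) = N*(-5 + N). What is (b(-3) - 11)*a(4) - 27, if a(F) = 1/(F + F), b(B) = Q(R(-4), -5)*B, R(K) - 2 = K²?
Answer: -481/16 ≈ -30.063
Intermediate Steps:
R(K) = 2 + K²
Q(I, N) = -8 + N*(-5 + N)/4 (Q(I, N) = -8 + (N*(-5 + N))/4 = -8 + N*(-5 + N)/4)
b(B) = 9*B/2 (b(B) = (-8 - 5/4*(-5) + (¼)*(-5)²)*B = (-8 + 25/4 + (¼)*25)*B = (-8 + 25/4 + 25/4)*B = 9*B/2)
a(F) = 1/(2*F)
(b(-3) - 11)*a(4) - 27 = ((9/2)*(-3) - 11)*((½)/4) - 27 = (-27/2 - 11)*((½)*(¼)) - 27 = -49/2*⅛ - 27 = -49/16 - 27 = -481/16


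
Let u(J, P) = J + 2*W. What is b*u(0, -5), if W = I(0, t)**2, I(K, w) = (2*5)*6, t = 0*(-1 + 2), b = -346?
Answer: -2491200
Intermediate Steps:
t = 0 (t = 0*1 = 0)
I(K, w) = 60 (I(K, w) = 10*6 = 60)
W = 3600 (W = 60**2 = 3600)
u(J, P) = 7200 + J (u(J, P) = J + 2*3600 = J + 7200 = 7200 + J)
b*u(0, -5) = -346*(7200 + 0) = -346*7200 = -2491200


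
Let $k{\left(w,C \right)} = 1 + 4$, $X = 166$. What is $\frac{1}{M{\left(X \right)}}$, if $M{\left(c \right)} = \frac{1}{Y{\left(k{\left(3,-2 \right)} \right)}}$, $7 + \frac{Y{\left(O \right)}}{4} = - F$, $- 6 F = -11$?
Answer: $- \frac{106}{3} \approx -35.333$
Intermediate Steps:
$F = \frac{11}{6}$ ($F = \left(- \frac{1}{6}\right) \left(-11\right) = \frac{11}{6} \approx 1.8333$)
$k{\left(w,C \right)} = 5$
$Y{\left(O \right)} = - \frac{106}{3}$ ($Y{\left(O \right)} = -28 + 4 \left(\left(-1\right) \frac{11}{6}\right) = -28 + 4 \left(- \frac{11}{6}\right) = -28 - \frac{22}{3} = - \frac{106}{3}$)
$M{\left(c \right)} = - \frac{3}{106}$ ($M{\left(c \right)} = \frac{1}{- \frac{106}{3}} = - \frac{3}{106}$)
$\frac{1}{M{\left(X \right)}} = \frac{1}{- \frac{3}{106}} = - \frac{106}{3}$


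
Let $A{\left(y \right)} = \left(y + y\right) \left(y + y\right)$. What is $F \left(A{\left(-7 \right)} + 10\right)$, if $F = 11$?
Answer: $2266$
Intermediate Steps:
$A{\left(y \right)} = 4 y^{2}$ ($A{\left(y \right)} = 2 y 2 y = 4 y^{2}$)
$F \left(A{\left(-7 \right)} + 10\right) = 11 \left(4 \left(-7\right)^{2} + 10\right) = 11 \left(4 \cdot 49 + 10\right) = 11 \left(196 + 10\right) = 11 \cdot 206 = 2266$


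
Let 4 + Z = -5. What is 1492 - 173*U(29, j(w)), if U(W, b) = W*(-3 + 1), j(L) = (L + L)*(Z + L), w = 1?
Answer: 11526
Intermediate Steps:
Z = -9 (Z = -4 - 5 = -9)
j(L) = 2*L*(-9 + L) (j(L) = (L + L)*(-9 + L) = (2*L)*(-9 + L) = 2*L*(-9 + L))
U(W, b) = -2*W (U(W, b) = W*(-2) = -2*W)
1492 - 173*U(29, j(w)) = 1492 - (-346)*29 = 1492 - 173*(-58) = 1492 + 10034 = 11526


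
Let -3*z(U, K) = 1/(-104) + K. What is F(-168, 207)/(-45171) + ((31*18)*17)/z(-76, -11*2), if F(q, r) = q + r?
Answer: 2122054727/1641213 ≈ 1293.0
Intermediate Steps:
z(U, K) = 1/312 - K/3 (z(U, K) = -(1/(-104) + K)/3 = -(-1/104 + K)/3 = 1/312 - K/3)
F(-168, 207)/(-45171) + ((31*18)*17)/z(-76, -11*2) = (-168 + 207)/(-45171) + ((31*18)*17)/(1/312 - (-11)*2/3) = 39*(-1/45171) + (558*17)/(1/312 - ⅓*(-22)) = -13/15057 + 9486/(1/312 + 22/3) = -13/15057 + 9486/(763/104) = -13/15057 + 9486*(104/763) = -13/15057 + 986544/763 = 2122054727/1641213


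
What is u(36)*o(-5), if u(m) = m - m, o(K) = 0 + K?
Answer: 0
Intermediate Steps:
o(K) = K
u(m) = 0
u(36)*o(-5) = 0*(-5) = 0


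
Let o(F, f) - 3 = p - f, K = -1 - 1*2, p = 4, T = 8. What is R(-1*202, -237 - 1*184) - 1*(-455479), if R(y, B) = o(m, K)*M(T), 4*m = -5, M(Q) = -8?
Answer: 455399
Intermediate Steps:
K = -3 (K = -1 - 2 = -3)
m = -5/4 (m = (¼)*(-5) = -5/4 ≈ -1.2500)
o(F, f) = 7 - f (o(F, f) = 3 + (4 - f) = 7 - f)
R(y, B) = -80 (R(y, B) = (7 - 1*(-3))*(-8) = (7 + 3)*(-8) = 10*(-8) = -80)
R(-1*202, -237 - 1*184) - 1*(-455479) = -80 - 1*(-455479) = -80 + 455479 = 455399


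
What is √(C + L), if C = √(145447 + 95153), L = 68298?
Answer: √(68298 + 10*√2406) ≈ 262.28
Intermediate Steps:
C = 10*√2406 (C = √240600 = 10*√2406 ≈ 490.51)
√(C + L) = √(10*√2406 + 68298) = √(68298 + 10*√2406)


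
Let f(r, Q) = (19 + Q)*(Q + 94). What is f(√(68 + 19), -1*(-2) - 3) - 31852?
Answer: -30178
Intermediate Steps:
f(r, Q) = (19 + Q)*(94 + Q)
f(√(68 + 19), -1*(-2) - 3) - 31852 = (1786 + (-1*(-2) - 3)² + 113*(-1*(-2) - 3)) - 31852 = (1786 + (2 - 3)² + 113*(2 - 3)) - 31852 = (1786 + (-1)² + 113*(-1)) - 31852 = (1786 + 1 - 113) - 31852 = 1674 - 31852 = -30178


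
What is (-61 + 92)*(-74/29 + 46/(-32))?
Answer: -57381/464 ≈ -123.67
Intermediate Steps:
(-61 + 92)*(-74/29 + 46/(-32)) = 31*(-74*1/29 + 46*(-1/32)) = 31*(-74/29 - 23/16) = 31*(-1851/464) = -57381/464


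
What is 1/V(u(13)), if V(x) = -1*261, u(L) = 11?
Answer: -1/261 ≈ -0.0038314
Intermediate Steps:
V(x) = -261
1/V(u(13)) = 1/(-261) = -1/261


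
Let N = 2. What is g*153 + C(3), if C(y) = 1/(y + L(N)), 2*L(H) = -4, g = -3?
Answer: -458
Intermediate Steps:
L(H) = -2 (L(H) = (½)*(-4) = -2)
C(y) = 1/(-2 + y) (C(y) = 1/(y - 2) = 1/(-2 + y))
g*153 + C(3) = -3*153 + 1/(-2 + 3) = -459 + 1/1 = -459 + 1 = -458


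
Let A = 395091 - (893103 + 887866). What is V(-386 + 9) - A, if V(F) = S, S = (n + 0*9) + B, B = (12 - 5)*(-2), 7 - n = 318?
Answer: 1385553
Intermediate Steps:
n = -311 (n = 7 - 1*318 = 7 - 318 = -311)
B = -14 (B = 7*(-2) = -14)
A = -1385878 (A = 395091 - 1*1780969 = 395091 - 1780969 = -1385878)
S = -325 (S = (-311 + 0*9) - 14 = (-311 + 0) - 14 = -311 - 14 = -325)
V(F) = -325
V(-386 + 9) - A = -325 - 1*(-1385878) = -325 + 1385878 = 1385553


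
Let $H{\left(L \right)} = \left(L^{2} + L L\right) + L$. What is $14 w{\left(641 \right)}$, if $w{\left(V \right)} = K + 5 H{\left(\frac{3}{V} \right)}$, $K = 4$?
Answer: $\frac{23145206}{410881} \approx 56.331$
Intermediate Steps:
$H{\left(L \right)} = L + 2 L^{2}$ ($H{\left(L \right)} = \left(L^{2} + L^{2}\right) + L = 2 L^{2} + L = L + 2 L^{2}$)
$w{\left(V \right)} = 4 + \frac{15 \left(1 + \frac{6}{V}\right)}{V}$ ($w{\left(V \right)} = 4 + 5 \frac{3}{V} \left(1 + 2 \frac{3}{V}\right) = 4 + 5 \frac{3}{V} \left(1 + \frac{6}{V}\right) = 4 + 5 \frac{3 \left(1 + \frac{6}{V}\right)}{V} = 4 + \frac{15 \left(1 + \frac{6}{V}\right)}{V}$)
$14 w{\left(641 \right)} = 14 \left(4 + \frac{15}{641} + \frac{90}{410881}\right) = 14 \cdot \frac{1653229}{410881} = \frac{23145206}{410881}$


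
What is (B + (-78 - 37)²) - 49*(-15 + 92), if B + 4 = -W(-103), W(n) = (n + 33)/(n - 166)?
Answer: 2541442/269 ≈ 9447.7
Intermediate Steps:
W(n) = (33 + n)/(-166 + n)
B = -1146/269 (B = -4 - (33 - 103)/(-166 - 103) = -4 - (-70)/(-269) = -4 - (-1)*(-70)/269 = -4 - 1*70/269 = -4 - 70/269 = -1146/269 ≈ -4.2602)
(B + (-78 - 37)²) - 49*(-15 + 92) = (-1146/269 + (-78 - 37)²) - 49*(-15 + 92) = (-1146/269 + (-115)²) - 49*77 = (-1146/269 + 13225) - 3773 = 3556379/269 - 3773 = 2541442/269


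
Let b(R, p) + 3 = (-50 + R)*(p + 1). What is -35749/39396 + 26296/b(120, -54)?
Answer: -166956179/20896764 ≈ -7.9896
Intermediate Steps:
b(R, p) = -3 + (1 + p)*(-50 + R) (b(R, p) = -3 + (-50 + R)*(p + 1) = -3 + (-50 + R)*(1 + p) = -3 + (1 + p)*(-50 + R))
-35749/39396 + 26296/b(120, -54) = -35749/39396 + 26296/(-53 + 120 - 50*(-54) + 120*(-54)) = -35749*1/39396 + 26296/(-53 + 120 + 2700 - 6480) = -5107/5628 + 26296/(-3713) = -5107/5628 + 26296*(-1/3713) = -5107/5628 - 26296/3713 = -166956179/20896764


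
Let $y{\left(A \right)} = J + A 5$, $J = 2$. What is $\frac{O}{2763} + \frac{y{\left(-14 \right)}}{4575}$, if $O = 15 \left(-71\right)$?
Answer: $- \frac{187417}{468175} \approx -0.40031$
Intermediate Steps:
$y{\left(A \right)} = 2 + 5 A$ ($y{\left(A \right)} = 2 + A 5 = 2 + 5 A$)
$O = -1065$
$\frac{O}{2763} + \frac{y{\left(-14 \right)}}{4575} = - \frac{1065}{2763} + \frac{2 + 5 \left(-14\right)}{4575} = \left(-1065\right) \frac{1}{2763} + \left(2 - 70\right) \frac{1}{4575} = - \frac{355}{921} - \frac{68}{4575} = - \frac{187417}{468175}$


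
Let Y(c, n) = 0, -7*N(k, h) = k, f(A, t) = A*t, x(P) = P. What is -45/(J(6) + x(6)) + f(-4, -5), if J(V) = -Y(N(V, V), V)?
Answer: 25/2 ≈ 12.500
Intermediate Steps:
N(k, h) = -k/7
J(V) = 0 (J(V) = -1*0 = 0)
-45/(J(6) + x(6)) + f(-4, -5) = -45/(0 + 6) - 4*(-5) = -45/6 + 20 = -45*1/6 + 20 = -15/2 + 20 = 25/2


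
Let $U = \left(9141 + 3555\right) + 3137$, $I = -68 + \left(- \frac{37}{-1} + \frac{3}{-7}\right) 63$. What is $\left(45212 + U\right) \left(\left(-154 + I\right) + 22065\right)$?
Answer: $1474053615$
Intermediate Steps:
$I = 2236$ ($I = -68 + \left(\left(-37\right) \left(-1\right) + 3 \left(- \frac{1}{7}\right)\right) 63 = -68 + \left(37 - \frac{3}{7}\right) 63 = -68 + \frac{256}{7} \cdot 63 = -68 + 2304 = 2236$)
$U = 15833$ ($U = 12696 + 3137 = 15833$)
$\left(45212 + U\right) \left(\left(-154 + I\right) + 22065\right) = \left(45212 + 15833\right) \left(\left(-154 + 2236\right) + 22065\right) = 61045 \left(2082 + 22065\right) = 61045 \cdot 24147 = 1474053615$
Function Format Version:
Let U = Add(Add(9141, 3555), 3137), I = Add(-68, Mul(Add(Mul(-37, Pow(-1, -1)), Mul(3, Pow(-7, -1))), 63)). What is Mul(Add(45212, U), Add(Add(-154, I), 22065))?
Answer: 1474053615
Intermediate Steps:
I = 2236 (I = Add(-68, Mul(Add(Mul(-37, -1), Mul(3, Rational(-1, 7))), 63)) = Add(-68, Mul(Add(37, Rational(-3, 7)), 63)) = Add(-68, Mul(Rational(256, 7), 63)) = Add(-68, 2304) = 2236)
U = 15833 (U = Add(12696, 3137) = 15833)
Mul(Add(45212, U), Add(Add(-154, I), 22065)) = Mul(Add(45212, 15833), Add(Add(-154, 2236), 22065)) = Mul(61045, Add(2082, 22065)) = Mul(61045, 24147) = 1474053615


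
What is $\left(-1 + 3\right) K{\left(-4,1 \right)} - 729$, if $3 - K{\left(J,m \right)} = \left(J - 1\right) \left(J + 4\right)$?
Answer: $-723$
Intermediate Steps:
$K{\left(J,m \right)} = 3 - \left(-1 + J\right) \left(4 + J\right)$ ($K{\left(J,m \right)} = 3 - \left(J - 1\right) \left(J + 4\right) = 3 - \left(-1 + J\right) \left(4 + J\right)$)
$\left(-1 + 3\right) K{\left(-4,1 \right)} - 729 = \left(-1 + 3\right) \left(7 - \left(-4\right)^{2} - -12\right) - 729 = 2 \left(7 - 16 + 12\right) - 729 = 2 \cdot 3 - 729 = 6 - 729 = -723$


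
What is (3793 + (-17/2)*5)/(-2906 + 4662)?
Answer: 7501/3512 ≈ 2.1358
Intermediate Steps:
(3793 + (-17/2)*5)/(-2906 + 4662) = (3793 + ((½)*(-17))*5)/1756 = (3793 - 17/2*5)*(1/1756) = (3793 - 85/2)*(1/1756) = (7501/2)*(1/1756) = 7501/3512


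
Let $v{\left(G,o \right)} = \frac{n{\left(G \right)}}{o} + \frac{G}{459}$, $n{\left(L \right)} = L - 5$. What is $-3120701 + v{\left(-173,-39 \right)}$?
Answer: $- \frac{18621197882}{5967} \approx -3.1207 \cdot 10^{6}$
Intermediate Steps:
$n{\left(L \right)} = -5 + L$
$v{\left(G,o \right)} = \frac{G}{459} + \frac{-5 + G}{o}$ ($v{\left(G,o \right)} = \frac{-5 + G}{o} + \frac{G}{459} = \frac{G}{459} + \frac{-5 + G}{o}$)
$-3120701 + v{\left(-173,-39 \right)} = -3120701 + \frac{-5 - 173 + \frac{1}{459} \left(-173\right) \left(-39\right)}{-39} = -3120701 - \frac{-5 - 173 + \frac{2249}{153}}{39} = -3120701 - - \frac{24985}{5967} = -3120701 + \frac{24985}{5967} = - \frac{18621197882}{5967}$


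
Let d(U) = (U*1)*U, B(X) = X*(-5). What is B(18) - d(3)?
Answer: -99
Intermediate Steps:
B(X) = -5*X
d(U) = U**2 (d(U) = U*U = U**2)
B(18) - d(3) = -5*18 - 1*3**2 = -90 - 1*9 = -90 - 9 = -99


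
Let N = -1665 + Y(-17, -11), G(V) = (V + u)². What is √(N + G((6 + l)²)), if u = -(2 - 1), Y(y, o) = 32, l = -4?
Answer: 2*I*√406 ≈ 40.299*I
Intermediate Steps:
u = -1 (u = -1*1 = -1)
G(V) = (-1 + V)² (G(V) = (V - 1)² = (-1 + V)²)
N = -1633 (N = -1665 + 32 = -1633)
√(N + G((6 + l)²)) = √(-1633 + (-1 + (6 - 4)²)²) = √(-1633 + (-1 + 2²)²) = √(-1633 + (-1 + 4)²) = √(-1633 + 3²) = √(-1633 + 9) = √(-1624) = 2*I*√406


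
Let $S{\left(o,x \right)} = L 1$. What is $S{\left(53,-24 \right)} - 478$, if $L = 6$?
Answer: $-472$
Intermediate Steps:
$S{\left(o,x \right)} = 6$ ($S{\left(o,x \right)} = 6 \cdot 1 = 6$)
$S{\left(53,-24 \right)} - 478 = 6 - 478 = -472$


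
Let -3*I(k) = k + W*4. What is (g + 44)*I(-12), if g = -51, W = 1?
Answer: -56/3 ≈ -18.667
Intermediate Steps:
I(k) = -4/3 - k/3 (I(k) = -(k + 1*4)/3 = -(k + 4)/3 = -(4 + k)/3 = -4/3 - k/3)
(g + 44)*I(-12) = (-51 + 44)*(-4/3 - 1/3*(-12)) = -7*(-4/3 + 4) = -7*8/3 = -56/3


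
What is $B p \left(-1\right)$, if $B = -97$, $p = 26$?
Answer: $2522$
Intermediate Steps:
$B p \left(-1\right) = \left(-97\right) 26 \left(-1\right) = \left(-2522\right) \left(-1\right) = 2522$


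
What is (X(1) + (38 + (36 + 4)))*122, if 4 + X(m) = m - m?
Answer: 9028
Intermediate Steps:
X(m) = -4 (X(m) = -4 + (m - m) = -4 + 0 = -4)
(X(1) + (38 + (36 + 4)))*122 = (-4 + (38 + (36 + 4)))*122 = (-4 + (38 + 40))*122 = (-4 + 78)*122 = 74*122 = 9028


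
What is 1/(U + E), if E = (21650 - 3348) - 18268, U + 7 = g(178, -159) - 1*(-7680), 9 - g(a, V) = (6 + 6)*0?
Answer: 1/7716 ≈ 0.00012960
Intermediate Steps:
g(a, V) = 9 (g(a, V) = 9 - (6 + 6)*0 = 9 - 12*0 = 9 - 1*0 = 9 + 0 = 9)
U = 7682 (U = -7 + (9 - 1*(-7680)) = -7 + (9 + 7680) = -7 + 7689 = 7682)
E = 34 (E = 18302 - 18268 = 34)
1/(U + E) = 1/(7682 + 34) = 1/7716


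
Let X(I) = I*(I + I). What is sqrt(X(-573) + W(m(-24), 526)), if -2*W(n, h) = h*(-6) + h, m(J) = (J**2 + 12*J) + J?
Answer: sqrt(657973) ≈ 811.16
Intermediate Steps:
m(J) = J**2 + 13*J
X(I) = 2*I**2 (X(I) = I*(2*I) = 2*I**2)
W(n, h) = 5*h/2 (W(n, h) = -(h*(-6) + h)/2 = -(-6*h + h)/2 = -(-5)*h/2 = 5*h/2)
sqrt(X(-573) + W(m(-24), 526)) = sqrt(2*(-573)**2 + (5/2)*526) = sqrt(2*328329 + 1315) = sqrt(656658 + 1315) = sqrt(657973)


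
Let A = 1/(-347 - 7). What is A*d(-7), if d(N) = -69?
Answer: 23/118 ≈ 0.19492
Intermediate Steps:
A = -1/354 (A = 1/(-354) = -1/354 ≈ -0.0028249)
A*d(-7) = -1/354*(-69) = 23/118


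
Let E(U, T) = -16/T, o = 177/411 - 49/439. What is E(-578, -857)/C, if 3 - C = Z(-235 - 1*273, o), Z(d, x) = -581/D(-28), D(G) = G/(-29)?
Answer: 64/2073083 ≈ 3.0872e-5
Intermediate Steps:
D(G) = -G/29 (D(G) = G*(-1/29) = -G/29)
o = 19188/60143 (o = 177*(1/411) - 49*1/439 = 59/137 - 49/439 = 19188/60143 ≈ 0.31904)
Z(d, x) = -2407/4 (Z(d, x) = -581/((-1/29*(-28))) = -581/28/29 = -581*29/28 = -2407/4)
C = 2419/4 (C = 3 - 1*(-2407/4) = 3 + 2407/4 = 2419/4 ≈ 604.75)
E(-578, -857)/C = (-16/(-857))/(2419/4) = -16*(-1/857)*(4/2419) = (16/857)*(4/2419) = 64/2073083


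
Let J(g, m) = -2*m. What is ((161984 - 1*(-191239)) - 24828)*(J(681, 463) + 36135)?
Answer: 11562459555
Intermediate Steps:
((161984 - 1*(-191239)) - 24828)*(J(681, 463) + 36135) = ((161984 - 1*(-191239)) - 24828)*(-2*463 + 36135) = ((161984 + 191239) - 24828)*(-926 + 36135) = (353223 - 24828)*35209 = 328395*35209 = 11562459555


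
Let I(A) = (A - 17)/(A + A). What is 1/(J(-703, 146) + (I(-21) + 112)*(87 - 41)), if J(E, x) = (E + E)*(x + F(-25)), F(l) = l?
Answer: -21/3463580 ≈ -6.0631e-6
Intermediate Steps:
I(A) = (-17 + A)/(2*A) (I(A) = (-17 + A)/((2*A)) = (-17 + A)*(1/(2*A)) = (-17 + A)/(2*A))
J(E, x) = 2*E*(-25 + x) (J(E, x) = (E + E)*(x - 25) = (2*E)*(-25 + x) = 2*E*(-25 + x))
1/(J(-703, 146) + (I(-21) + 112)*(87 - 41)) = 1/(2*(-703)*(-25 + 146) + ((½)*(-17 - 21)/(-21) + 112)*(87 - 41)) = 1/(2*(-703)*121 + ((½)*(-1/21)*(-38) + 112)*46) = 1/(-170126 + (19/21 + 112)*46) = 1/(-170126 + (2371/21)*46) = 1/(-170126 + 109066/21) = 1/(-3463580/21) = -21/3463580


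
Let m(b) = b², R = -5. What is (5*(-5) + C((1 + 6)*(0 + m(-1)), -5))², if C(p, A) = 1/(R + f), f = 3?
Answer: 2601/4 ≈ 650.25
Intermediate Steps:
C(p, A) = -½ (C(p, A) = 1/(-5 + 3) = 1/(-2) = -½)
(5*(-5) + C((1 + 6)*(0 + m(-1)), -5))² = (5*(-5) - ½)² = (-25 - ½)² = (-51/2)² = 2601/4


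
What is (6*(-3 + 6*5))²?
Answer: 26244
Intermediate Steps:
(6*(-3 + 6*5))² = (6*(-3 + 30))² = (6*27)² = 162² = 26244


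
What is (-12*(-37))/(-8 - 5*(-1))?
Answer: -148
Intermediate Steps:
(-12*(-37))/(-8 - 5*(-1)) = 444/(-8 + 5) = 444/(-3) = 444*(-1/3) = -148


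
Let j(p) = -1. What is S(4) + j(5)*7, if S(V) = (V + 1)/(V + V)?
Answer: -51/8 ≈ -6.3750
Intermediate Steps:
S(V) = (1 + V)/(2*V) (S(V) = (1 + V)/((2*V)) = (1 + V)*(1/(2*V)) = (1 + V)/(2*V))
S(4) + j(5)*7 = (½)*(1 + 4)/4 - 1*7 = (½)*(¼)*5 - 7 = 5/8 - 7 = -51/8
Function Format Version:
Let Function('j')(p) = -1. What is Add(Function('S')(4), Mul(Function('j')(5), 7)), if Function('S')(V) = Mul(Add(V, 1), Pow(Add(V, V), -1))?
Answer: Rational(-51, 8) ≈ -6.3750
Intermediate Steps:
Function('S')(V) = Mul(Rational(1, 2), Pow(V, -1), Add(1, V)) (Function('S')(V) = Mul(Add(1, V), Pow(Mul(2, V), -1)) = Mul(Add(1, V), Mul(Rational(1, 2), Pow(V, -1))) = Mul(Rational(1, 2), Pow(V, -1), Add(1, V)))
Add(Function('S')(4), Mul(Function('j')(5), 7)) = Add(Mul(Rational(1, 2), Pow(4, -1), Add(1, 4)), Mul(-1, 7)) = Add(Mul(Rational(1, 2), Rational(1, 4), 5), -7) = Add(Rational(5, 8), -7) = Rational(-51, 8)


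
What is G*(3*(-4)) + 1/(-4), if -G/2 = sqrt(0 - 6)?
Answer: -1/4 + 24*I*sqrt(6) ≈ -0.25 + 58.788*I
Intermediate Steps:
G = -2*I*sqrt(6) (G = -2*sqrt(0 - 6) = -2*I*sqrt(6) ≈ -4.899*I)
G*(3*(-4)) + 1/(-4) = (-2*I*sqrt(6))*(3*(-4)) + 1/(-4) = -2*I*sqrt(6)*(-12) + 1*(-1/4) = 24*I*sqrt(6) - 1/4 = -1/4 + 24*I*sqrt(6)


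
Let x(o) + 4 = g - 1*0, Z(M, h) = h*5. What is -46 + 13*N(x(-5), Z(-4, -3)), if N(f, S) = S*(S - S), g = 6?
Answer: -46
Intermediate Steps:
Z(M, h) = 5*h
x(o) = 2 (x(o) = -4 + (6 - 1*0) = -4 + (6 + 0) = -4 + 6 = 2)
N(f, S) = 0 (N(f, S) = S*0 = 0)
-46 + 13*N(x(-5), Z(-4, -3)) = -46 + 13*0 = -46 + 0 = -46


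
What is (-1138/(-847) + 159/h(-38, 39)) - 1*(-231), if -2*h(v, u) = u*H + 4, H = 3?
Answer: 194569/847 ≈ 229.72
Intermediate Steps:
h(v, u) = -2 - 3*u/2 (h(v, u) = -(u*3 + 4)/2 = -(3*u + 4)/2 = -(4 + 3*u)/2 = -2 - 3*u/2)
(-1138/(-847) + 159/h(-38, 39)) - 1*(-231) = (-1138/(-847) + 159/(-2 - 3/2*39)) - 1*(-231) = (-1138*(-1/847) + 159/(-2 - 117/2)) + 231 = (1138/847 + 159/(-121/2)) + 231 = (1138/847 + 159*(-2/121)) + 231 = (1138/847 - 318/121) + 231 = -1088/847 + 231 = 194569/847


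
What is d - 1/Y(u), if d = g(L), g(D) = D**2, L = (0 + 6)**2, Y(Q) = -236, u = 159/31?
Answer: 305857/236 ≈ 1296.0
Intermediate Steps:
u = 159/31 (u = 159*(1/31) = 159/31 ≈ 5.1290)
L = 36 (L = 6**2 = 36)
d = 1296 (d = 36**2 = 1296)
d - 1/Y(u) = 1296 - 1/(-236) = 1296 - 1*(-1/236) = 1296 + 1/236 = 305857/236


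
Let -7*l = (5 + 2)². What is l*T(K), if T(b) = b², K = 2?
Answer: -28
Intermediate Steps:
l = -7 (l = -(5 + 2)²/7 = -⅐*7² = -⅐*49 = -7)
l*T(K) = -7*2² = -7*4 = -28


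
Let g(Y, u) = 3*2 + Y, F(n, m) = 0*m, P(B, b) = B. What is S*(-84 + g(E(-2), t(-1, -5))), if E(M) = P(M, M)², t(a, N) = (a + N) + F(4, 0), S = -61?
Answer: 4514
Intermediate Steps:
F(n, m) = 0
t(a, N) = N + a (t(a, N) = (a + N) + 0 = (N + a) + 0 = N + a)
E(M) = M²
g(Y, u) = 6 + Y
S*(-84 + g(E(-2), t(-1, -5))) = -61*(-84 + (6 + (-2)²)) = -61*(-84 + (6 + 4)) = -61*(-84 + 10) = -61*(-74) = 4514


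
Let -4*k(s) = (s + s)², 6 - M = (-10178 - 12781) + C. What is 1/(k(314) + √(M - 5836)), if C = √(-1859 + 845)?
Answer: -1/(98596 - √(17129 - 13*I*√6)) ≈ -1.0156e-5 + 1.2548e-11*I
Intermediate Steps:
C = 13*I*√6 (C = √(-1014) = 13*I*√6 ≈ 31.843*I)
M = 22965 - 13*I*√6 (M = 6 - ((-10178 - 12781) + 13*I*√6) = 6 - (-22959 + 13*I*√6) = 6 + (22959 - 13*I*√6) = 22965 - 13*I*√6 ≈ 22965.0 - 31.843*I)
k(s) = -s² (k(s) = -(s + s)²/4 = -4*s²/4 = -s²)
1/(k(314) + √(M - 5836)) = 1/(-1*314² + √((22965 - 13*I*√6) - 5836)) = 1/(-1*98596 + √(17129 - 13*I*√6)) = 1/(-98596 + √(17129 - 13*I*√6))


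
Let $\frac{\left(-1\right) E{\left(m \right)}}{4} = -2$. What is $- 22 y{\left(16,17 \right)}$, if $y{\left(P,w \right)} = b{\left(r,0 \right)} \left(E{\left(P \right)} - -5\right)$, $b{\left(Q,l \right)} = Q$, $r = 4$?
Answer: $-1144$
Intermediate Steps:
$E{\left(m \right)} = 8$ ($E{\left(m \right)} = \left(-4\right) \left(-2\right) = 8$)
$y{\left(P,w \right)} = 52$ ($y{\left(P,w \right)} = 4 \left(8 - -5\right) = 4 \left(8 + 5\right) = 4 \cdot 13 = 52$)
$- 22 y{\left(16,17 \right)} = \left(-22\right) 52 = -1144$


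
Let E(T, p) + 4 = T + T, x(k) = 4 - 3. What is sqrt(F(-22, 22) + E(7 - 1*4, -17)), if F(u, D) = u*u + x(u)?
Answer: sqrt(487) ≈ 22.068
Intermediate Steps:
x(k) = 1
F(u, D) = 1 + u**2 (F(u, D) = u*u + 1 = u**2 + 1 = 1 + u**2)
E(T, p) = -4 + 2*T (E(T, p) = -4 + (T + T) = -4 + 2*T)
sqrt(F(-22, 22) + E(7 - 1*4, -17)) = sqrt((1 + (-22)**2) + (-4 + 2*(7 - 1*4))) = sqrt((1 + 484) + (-4 + 2*(7 - 4))) = sqrt(485 + (-4 + 2*3)) = sqrt(485 + (-4 + 6)) = sqrt(485 + 2) = sqrt(487)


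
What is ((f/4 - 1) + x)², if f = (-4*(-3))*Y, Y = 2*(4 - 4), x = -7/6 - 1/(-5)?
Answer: 3481/900 ≈ 3.8678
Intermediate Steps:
x = -29/30 (x = -7*⅙ - 1*(-⅕) = -7/6 + ⅕ = -29/30 ≈ -0.96667)
Y = 0 (Y = 2*0 = 0)
f = 0 (f = -4*(-3)*0 = 12*0 = 0)
((f/4 - 1) + x)² = ((0/4 - 1) - 29/30)² = ((0*(¼) - 1) - 29/30)² = ((0 - 1) - 29/30)² = (-1 - 29/30)² = (-59/30)² = 3481/900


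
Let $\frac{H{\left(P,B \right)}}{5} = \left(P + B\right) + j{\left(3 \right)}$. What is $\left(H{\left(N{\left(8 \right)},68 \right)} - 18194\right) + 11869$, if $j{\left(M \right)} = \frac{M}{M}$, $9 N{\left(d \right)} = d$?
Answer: $- \frac{53780}{9} \approx -5975.6$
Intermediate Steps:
$N{\left(d \right)} = \frac{d}{9}$
$j{\left(M \right)} = 1$
$H{\left(P,B \right)} = 5 + 5 B + 5 P$ ($H{\left(P,B \right)} = 5 \left(\left(P + B\right) + 1\right) = 5 \left(\left(B + P\right) + 1\right) = 5 \left(1 + B + P\right) = 5 + 5 B + 5 P$)
$\left(H{\left(N{\left(8 \right)},68 \right)} - 18194\right) + 11869 = \left(\left(5 + 5 \cdot 68 + 5 \cdot \frac{1}{9} \cdot 8\right) - 18194\right) + 11869 = \left(\left(5 + 340 + 5 \cdot \frac{8}{9}\right) - 18194\right) + 11869 = \left(\left(5 + 340 + \frac{40}{9}\right) - 18194\right) + 11869 = \left(\frac{3145}{9} - 18194\right) + 11869 = - \frac{160601}{9} + 11869 = - \frac{53780}{9}$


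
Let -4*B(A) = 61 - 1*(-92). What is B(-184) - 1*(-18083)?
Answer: 72179/4 ≈ 18045.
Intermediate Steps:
B(A) = -153/4 (B(A) = -(61 - 1*(-92))/4 = -(61 + 92)/4 = -1/4*153 = -153/4)
B(-184) - 1*(-18083) = -153/4 - 1*(-18083) = -153/4 + 18083 = 72179/4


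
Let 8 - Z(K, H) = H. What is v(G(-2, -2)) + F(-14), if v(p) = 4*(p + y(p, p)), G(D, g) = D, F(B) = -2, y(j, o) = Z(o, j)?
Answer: 30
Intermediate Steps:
Z(K, H) = 8 - H
y(j, o) = 8 - j
v(p) = 32 (v(p) = 4*(p + (8 - p)) = 4*8 = 32)
v(G(-2, -2)) + F(-14) = 32 - 2 = 30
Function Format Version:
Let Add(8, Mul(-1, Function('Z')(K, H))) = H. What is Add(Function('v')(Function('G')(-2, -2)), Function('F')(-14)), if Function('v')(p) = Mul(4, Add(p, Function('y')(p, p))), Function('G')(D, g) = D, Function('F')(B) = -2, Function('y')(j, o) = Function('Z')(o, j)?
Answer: 30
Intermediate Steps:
Function('Z')(K, H) = Add(8, Mul(-1, H))
Function('y')(j, o) = Add(8, Mul(-1, j))
Function('v')(p) = 32 (Function('v')(p) = Mul(4, Add(p, Add(8, Mul(-1, p)))) = Mul(4, 8) = 32)
Add(Function('v')(Function('G')(-2, -2)), Function('F')(-14)) = Add(32, -2) = 30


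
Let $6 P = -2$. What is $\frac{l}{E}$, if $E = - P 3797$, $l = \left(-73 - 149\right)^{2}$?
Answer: $\frac{147852}{3797} \approx 38.939$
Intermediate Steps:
$P = - \frac{1}{3}$ ($P = \frac{1}{6} \left(-2\right) = - \frac{1}{3} \approx -0.33333$)
$l = 49284$ ($l = \left(-222\right)^{2} = 49284$)
$E = \frac{3797}{3}$ ($E = - \frac{\left(-1\right) 3797}{3} = \left(-1\right) \left(- \frac{3797}{3}\right) = \frac{3797}{3} \approx 1265.7$)
$\frac{l}{E} = \frac{49284}{\frac{3797}{3}} = 49284 \cdot \frac{3}{3797} = \frac{147852}{3797}$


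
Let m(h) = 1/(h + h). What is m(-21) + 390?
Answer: 16379/42 ≈ 389.98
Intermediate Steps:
m(h) = 1/(2*h)
m(-21) + 390 = (1/2)/(-21) + 390 = (1/2)*(-1/21) + 390 = -1/42 + 390 = 16379/42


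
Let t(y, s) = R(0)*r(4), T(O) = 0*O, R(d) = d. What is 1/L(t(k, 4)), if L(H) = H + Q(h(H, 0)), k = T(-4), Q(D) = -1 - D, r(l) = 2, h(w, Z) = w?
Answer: -1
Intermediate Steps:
T(O) = 0
k = 0
t(y, s) = 0 (t(y, s) = 0*2 = 0)
L(H) = -1 (L(H) = H + (-1 - H) = -1)
1/L(t(k, 4)) = 1/(-1) = -1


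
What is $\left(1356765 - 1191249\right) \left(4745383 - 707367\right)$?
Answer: $668356256256$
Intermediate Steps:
$\left(1356765 - 1191249\right) \left(4745383 - 707367\right) = 165516 \cdot 4038016 = 668356256256$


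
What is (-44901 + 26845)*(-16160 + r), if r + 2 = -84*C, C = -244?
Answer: -78254704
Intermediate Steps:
r = 20494 (r = -2 - 84*(-244) = -2 + 20496 = 20494)
(-44901 + 26845)*(-16160 + r) = (-44901 + 26845)*(-16160 + 20494) = -18056*4334 = -78254704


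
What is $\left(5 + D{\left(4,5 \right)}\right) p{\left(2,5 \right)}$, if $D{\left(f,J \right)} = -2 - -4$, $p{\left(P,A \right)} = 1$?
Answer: $7$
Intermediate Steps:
$D{\left(f,J \right)} = 2$ ($D{\left(f,J \right)} = -2 + 4 = 2$)
$\left(5 + D{\left(4,5 \right)}\right) p{\left(2,5 \right)} = \left(5 + 2\right) 1 = 7 \cdot 1 = 7$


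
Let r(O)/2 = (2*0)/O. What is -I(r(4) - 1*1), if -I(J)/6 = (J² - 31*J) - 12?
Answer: 120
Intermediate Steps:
r(O) = 0 (r(O) = 2*((2*0)/O) = 2*(0/O) = 2*0 = 0)
I(J) = 72 - 6*J² + 186*J (I(J) = -6*((J² - 31*J) - 12) = -6*(-12 + J² - 31*J) = 72 - 6*J² + 186*J)
-I(r(4) - 1*1) = -(72 - 6*(0 - 1*1)² + 186*(0 - 1*1)) = -(72 - 6*(0 - 1)² + 186*(0 - 1)) = -(72 - 6*(-1)² + 186*(-1)) = -(72 - 6*1 - 186) = -(72 - 6 - 186) = -1*(-120) = 120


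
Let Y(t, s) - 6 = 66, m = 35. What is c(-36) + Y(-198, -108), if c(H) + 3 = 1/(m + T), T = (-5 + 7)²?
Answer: 2692/39 ≈ 69.026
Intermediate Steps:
T = 4 (T = 2² = 4)
Y(t, s) = 72 (Y(t, s) = 6 + 66 = 72)
c(H) = -116/39 (c(H) = -3 + 1/(35 + 4) = -3 + 1/39 = -116/39)
c(-36) + Y(-198, -108) = -116/39 + 72 = 2692/39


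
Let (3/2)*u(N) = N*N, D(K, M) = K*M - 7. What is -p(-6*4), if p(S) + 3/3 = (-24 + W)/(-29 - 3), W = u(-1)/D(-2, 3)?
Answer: 155/624 ≈ 0.24840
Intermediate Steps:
D(K, M) = -7 + K*M
u(N) = 2*N²/3 (u(N) = 2*(N*N)/3 = 2*N²/3)
W = -2/39 (W = ((⅔)*(-1)²)/(-7 - 2*3) = ((⅔)*1)/(-7 - 6) = (⅔)/(-13) = (⅔)*(-1/13) = -2/39 ≈ -0.051282)
p(S) = -155/624 (p(S) = -1 + (-24 - 2/39)/(-29 - 3) = -1 - 938/39/(-32) = -1 - 938/39*(-1/32) = -1 + 469/624 = -155/624)
-p(-6*4) = -1*(-155/624) = 155/624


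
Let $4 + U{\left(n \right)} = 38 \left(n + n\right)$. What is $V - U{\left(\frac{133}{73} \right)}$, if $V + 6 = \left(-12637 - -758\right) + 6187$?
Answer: $- \frac{425770}{73} \approx -5832.5$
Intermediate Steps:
$U{\left(n \right)} = -4 + 76 n$ ($U{\left(n \right)} = -4 + 38 \left(n + n\right) = -4 + 38 \cdot 2 n = -4 + 76 n$)
$V = -5698$ ($V = -6 + \left(\left(-12637 - -758\right) + 6187\right) = -6 + \left(\left(-12637 + \left(780 - 22\right)\right) + 6187\right) = -6 + \left(\left(-12637 + 758\right) + 6187\right) = -6 + \left(-11879 + 6187\right) = -6 - 5692 = -5698$)
$V - U{\left(\frac{133}{73} \right)} = -5698 - \left(-4 + 76 \cdot \frac{133}{73}\right) = -5698 - \left(-4 + \frac{10108}{73}\right) = -5698 - \frac{9816}{73} = - \frac{425770}{73}$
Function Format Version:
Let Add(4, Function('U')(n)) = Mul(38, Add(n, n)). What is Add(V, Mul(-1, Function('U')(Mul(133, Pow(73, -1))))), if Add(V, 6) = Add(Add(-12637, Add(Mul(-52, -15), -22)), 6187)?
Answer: Rational(-425770, 73) ≈ -5832.5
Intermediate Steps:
Function('U')(n) = Add(-4, Mul(76, n)) (Function('U')(n) = Add(-4, Mul(38, Add(n, n))) = Add(-4, Mul(38, Mul(2, n))) = Add(-4, Mul(76, n)))
V = -5698 (V = Add(-6, Add(Add(-12637, Add(Mul(-52, -15), -22)), 6187)) = Add(-6, Add(Add(-12637, Add(780, -22)), 6187)) = Add(-6, Add(Add(-12637, 758), 6187)) = Add(-6, Add(-11879, 6187)) = Add(-6, -5692) = -5698)
Add(V, Mul(-1, Function('U')(Mul(133, Pow(73, -1))))) = Add(-5698, Mul(-1, Add(-4, Mul(76, Mul(133, Pow(73, -1)))))) = Add(-5698, Mul(-1, Add(-4, Mul(76, Mul(133, Rational(1, 73)))))) = Add(-5698, Mul(-1, Add(-4, Mul(76, Rational(133, 73))))) = Add(-5698, Mul(-1, Add(-4, Rational(10108, 73)))) = Add(-5698, Mul(-1, Rational(9816, 73))) = Add(-5698, Rational(-9816, 73)) = Rational(-425770, 73)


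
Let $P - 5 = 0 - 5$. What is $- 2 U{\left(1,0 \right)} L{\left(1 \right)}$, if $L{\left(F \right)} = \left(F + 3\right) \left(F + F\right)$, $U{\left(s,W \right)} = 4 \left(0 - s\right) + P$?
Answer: $64$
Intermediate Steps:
$P = 0$ ($P = 5 + \left(0 - 5\right) = 5 - 5 = 0$)
$U{\left(s,W \right)} = - 4 s$ ($U{\left(s,W \right)} = 4 \left(0 - s\right) + 0 = 4 \left(- s\right) + 0 = - 4 s + 0 = - 4 s$)
$L{\left(F \right)} = 2 F \left(3 + F\right)$ ($L{\left(F \right)} = \left(3 + F\right) 2 F = 2 F \left(3 + F\right)$)
$- 2 U{\left(1,0 \right)} L{\left(1 \right)} = - 2 \left(\left(-4\right) 1\right) 2 \cdot 1 \left(3 + 1\right) = \left(-2\right) \left(-4\right) 2 \cdot 1 \cdot 4 = 8 \cdot 8 = 64$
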